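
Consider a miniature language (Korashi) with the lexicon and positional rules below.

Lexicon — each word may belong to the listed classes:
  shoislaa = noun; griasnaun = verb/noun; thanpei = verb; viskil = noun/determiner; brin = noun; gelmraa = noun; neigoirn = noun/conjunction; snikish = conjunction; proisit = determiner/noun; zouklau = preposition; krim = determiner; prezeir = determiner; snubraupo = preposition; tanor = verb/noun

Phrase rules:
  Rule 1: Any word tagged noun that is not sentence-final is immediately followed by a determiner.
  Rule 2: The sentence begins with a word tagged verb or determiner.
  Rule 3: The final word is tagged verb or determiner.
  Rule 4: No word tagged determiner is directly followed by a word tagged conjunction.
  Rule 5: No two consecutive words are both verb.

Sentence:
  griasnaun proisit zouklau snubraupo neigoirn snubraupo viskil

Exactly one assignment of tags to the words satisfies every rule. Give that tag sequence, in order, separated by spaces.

verb determiner preposition preposition conjunction preposition determiner

Candidates per position — 1:griasnaun {verb,noun}; 2:proisit {determiner,noun}; 3:zouklau {preposition}; 4:snubraupo {preposition}; 5:neigoirn {noun,conjunction}; 6:snubraupo {preposition}; 7:viskil {noun,determiner}.
At position 1, choosing noun makes rule 2 impossible to satisfy; hence verb.
At position 2, choosing noun makes rule 1 impossible to satisfy; hence determiner.
At position 5, choosing noun makes rule 1 impossible to satisfy; hence conjunction.
At position 7, choosing noun makes rule 3 impossible to satisfy; hence determiner.
So the tagging must be: verb determiner preposition preposition conjunction preposition determiner.
Rule-by-rule: rule 1 satisfied; rule 2 satisfied; rule 3 satisfied; rule 4 satisfied; rule 5 satisfied.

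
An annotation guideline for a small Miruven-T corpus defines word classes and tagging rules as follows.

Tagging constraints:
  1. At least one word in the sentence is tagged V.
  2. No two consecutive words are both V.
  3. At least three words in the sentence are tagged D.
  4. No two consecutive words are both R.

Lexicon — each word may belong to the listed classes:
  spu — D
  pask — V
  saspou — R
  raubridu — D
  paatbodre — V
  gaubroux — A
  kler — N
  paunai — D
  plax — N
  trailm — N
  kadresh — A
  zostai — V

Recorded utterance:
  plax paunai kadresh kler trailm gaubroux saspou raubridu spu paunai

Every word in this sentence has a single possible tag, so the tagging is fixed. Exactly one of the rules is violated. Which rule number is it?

Fixed tagging: N D A N N A R D D D.
Applying the rules: R1 fail, R2 pass, R3 pass, R4 pass.
Only rule 1 fails.

1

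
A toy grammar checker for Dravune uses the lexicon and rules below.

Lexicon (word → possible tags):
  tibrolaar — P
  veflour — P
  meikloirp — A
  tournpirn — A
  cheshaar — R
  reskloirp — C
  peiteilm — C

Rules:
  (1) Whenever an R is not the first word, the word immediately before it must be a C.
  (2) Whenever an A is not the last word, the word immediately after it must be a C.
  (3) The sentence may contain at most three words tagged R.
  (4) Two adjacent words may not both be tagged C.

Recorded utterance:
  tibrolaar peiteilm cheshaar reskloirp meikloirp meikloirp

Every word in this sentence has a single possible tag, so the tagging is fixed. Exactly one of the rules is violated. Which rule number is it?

Fixed tagging: P C R C A A.
Applying the rules: R1 ok, R2 fails, R3 ok, R4 ok.
Only rule 2 fails.

2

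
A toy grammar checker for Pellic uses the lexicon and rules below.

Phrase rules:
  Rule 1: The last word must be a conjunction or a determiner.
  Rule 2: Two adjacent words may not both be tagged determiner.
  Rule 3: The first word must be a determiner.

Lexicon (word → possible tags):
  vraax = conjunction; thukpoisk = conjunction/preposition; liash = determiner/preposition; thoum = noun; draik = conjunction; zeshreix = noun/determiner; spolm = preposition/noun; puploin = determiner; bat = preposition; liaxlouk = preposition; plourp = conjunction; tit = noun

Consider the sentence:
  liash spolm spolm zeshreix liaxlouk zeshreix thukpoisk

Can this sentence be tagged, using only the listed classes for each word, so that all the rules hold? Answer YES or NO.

Candidates per position — 1:liash {determiner,preposition}; 2:spolm {preposition,noun}; 3:spolm {preposition,noun}; 4:zeshreix {noun,determiner}; 5:liaxlouk {preposition}; 6:zeshreix {noun,determiner}; 7:thukpoisk {conjunction,preposition}.
One satisfying assignment: determiner preposition preposition noun preposition noun conjunction.
Check: rule 1 holds; rule 2 holds; rule 3 holds.

YES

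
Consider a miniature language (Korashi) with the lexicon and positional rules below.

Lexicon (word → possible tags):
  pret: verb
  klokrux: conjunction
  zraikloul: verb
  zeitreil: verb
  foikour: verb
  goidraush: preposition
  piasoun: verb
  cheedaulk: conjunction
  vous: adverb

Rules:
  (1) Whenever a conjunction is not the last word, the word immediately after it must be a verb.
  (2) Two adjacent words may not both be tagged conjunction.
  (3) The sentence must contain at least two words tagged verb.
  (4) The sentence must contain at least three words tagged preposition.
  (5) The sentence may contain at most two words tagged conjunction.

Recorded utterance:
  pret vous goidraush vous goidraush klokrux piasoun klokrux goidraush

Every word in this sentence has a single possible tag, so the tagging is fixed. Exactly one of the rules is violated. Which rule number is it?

Fixed tagging: verb adverb preposition adverb preposition conjunction verb conjunction preposition.
Rule check: R1 fails, R2 ok, R3 ok, R4 ok, R5 ok.
Only rule 1 fails.

1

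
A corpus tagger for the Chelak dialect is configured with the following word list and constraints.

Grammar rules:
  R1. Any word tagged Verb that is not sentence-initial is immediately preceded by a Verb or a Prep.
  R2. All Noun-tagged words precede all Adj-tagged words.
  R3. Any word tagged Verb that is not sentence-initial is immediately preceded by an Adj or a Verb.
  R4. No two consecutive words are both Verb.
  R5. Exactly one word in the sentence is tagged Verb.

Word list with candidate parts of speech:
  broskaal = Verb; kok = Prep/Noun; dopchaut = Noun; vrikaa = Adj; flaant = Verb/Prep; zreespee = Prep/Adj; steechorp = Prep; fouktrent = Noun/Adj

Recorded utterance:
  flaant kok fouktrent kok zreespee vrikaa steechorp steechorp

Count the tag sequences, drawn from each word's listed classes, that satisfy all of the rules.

Candidates per position — 1:flaant {Verb,Prep}; 2:kok {Prep,Noun}; 3:fouktrent {Noun,Adj}; 4:kok {Prep,Noun}; 5:zreespee {Prep,Adj}; 6:vrikaa {Adj}; 7:steechorp {Prep}; 8:steechorp {Prep}.
There are 32 candidate sequences in total.
Checking each against the rules leaves 12 sequences.
Count = 12.

12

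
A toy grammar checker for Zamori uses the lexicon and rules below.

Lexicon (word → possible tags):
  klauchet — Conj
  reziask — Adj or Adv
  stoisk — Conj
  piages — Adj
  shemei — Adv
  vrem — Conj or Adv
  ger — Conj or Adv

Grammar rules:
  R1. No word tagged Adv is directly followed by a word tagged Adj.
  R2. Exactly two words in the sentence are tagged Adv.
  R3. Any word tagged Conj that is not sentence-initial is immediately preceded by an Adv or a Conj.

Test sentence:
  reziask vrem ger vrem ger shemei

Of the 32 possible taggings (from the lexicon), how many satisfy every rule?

Candidates per position — 1:reziask {Adj,Adv}; 2:vrem {Conj,Adv}; 3:ger {Conj,Adv}; 4:vrem {Conj,Adv}; 5:ger {Conj,Adv}; 6:shemei {Adv}.
There are 32 candidate sequences in total.
The sequences that satisfy every rule: Adj Adv Conj Conj Conj Adv; Adv Conj Conj Conj Conj Adv.
Count = 2.

2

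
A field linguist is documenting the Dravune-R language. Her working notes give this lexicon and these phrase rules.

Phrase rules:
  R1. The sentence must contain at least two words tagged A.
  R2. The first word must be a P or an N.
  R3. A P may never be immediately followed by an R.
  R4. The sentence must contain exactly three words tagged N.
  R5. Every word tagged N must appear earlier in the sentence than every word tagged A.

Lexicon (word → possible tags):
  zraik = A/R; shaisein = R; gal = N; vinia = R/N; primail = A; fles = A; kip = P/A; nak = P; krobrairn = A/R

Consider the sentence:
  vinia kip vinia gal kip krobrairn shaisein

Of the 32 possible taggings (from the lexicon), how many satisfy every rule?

Candidates per position — 1:vinia {R,N}; 2:kip {P,A}; 3:vinia {R,N}; 4:gal {N}; 5:kip {P,A}; 6:krobrairn {A,R}; 7:shaisein {R}.
There are 32 candidate sequences in total.
The sequences that satisfy every rule: N P N N A A R.
Count = 1.

1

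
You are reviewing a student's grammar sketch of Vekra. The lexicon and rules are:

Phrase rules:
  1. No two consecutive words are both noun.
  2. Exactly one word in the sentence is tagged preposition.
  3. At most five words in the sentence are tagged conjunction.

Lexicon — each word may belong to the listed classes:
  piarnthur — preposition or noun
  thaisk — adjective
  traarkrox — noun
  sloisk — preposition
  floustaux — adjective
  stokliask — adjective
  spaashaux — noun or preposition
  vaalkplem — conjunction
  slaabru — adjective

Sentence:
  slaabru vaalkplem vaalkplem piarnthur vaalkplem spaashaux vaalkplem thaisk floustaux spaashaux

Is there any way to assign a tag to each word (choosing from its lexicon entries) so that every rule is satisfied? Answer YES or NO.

Candidates per position — 1:slaabru {adjective}; 2:vaalkplem {conjunction}; 3:vaalkplem {conjunction}; 4:piarnthur {preposition,noun}; 5:vaalkplem {conjunction}; 6:spaashaux {noun,preposition}; 7:vaalkplem {conjunction}; 8:thaisk {adjective}; 9:floustaux {adjective}; 10:spaashaux {noun,preposition}.
One satisfying assignment: adjective conjunction conjunction noun conjunction preposition conjunction adjective adjective noun.
Checking: rule 1 ✓; rule 2 ✓; rule 3 ✓.

YES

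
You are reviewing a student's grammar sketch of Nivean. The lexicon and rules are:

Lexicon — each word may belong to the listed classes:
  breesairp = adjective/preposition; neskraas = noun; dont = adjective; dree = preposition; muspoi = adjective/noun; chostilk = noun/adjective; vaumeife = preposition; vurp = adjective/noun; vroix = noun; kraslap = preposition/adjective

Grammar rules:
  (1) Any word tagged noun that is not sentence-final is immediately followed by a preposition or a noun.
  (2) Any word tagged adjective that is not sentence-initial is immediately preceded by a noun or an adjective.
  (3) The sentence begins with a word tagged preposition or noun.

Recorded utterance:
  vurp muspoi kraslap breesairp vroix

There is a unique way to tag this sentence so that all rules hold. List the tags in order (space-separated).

Candidates per position — 1:vurp {adjective,noun}; 2:muspoi {adjective,noun}; 3:kraslap {preposition,adjective}; 4:breesairp {adjective,preposition}; 5:vroix {noun}.
Position 1: adjective is ruled out by rule 3; that leaves noun.
Position 2: adjective is ruled out by rule 1; that leaves noun.
Position 3: adjective is ruled out by rule 1; that leaves preposition.
Position 4: adjective is ruled out by rule 2; that leaves preposition.
So the tagging must be: noun noun preposition preposition noun.
Checking: rule 1 ok; rule 2 ok; rule 3 ok.

noun noun preposition preposition noun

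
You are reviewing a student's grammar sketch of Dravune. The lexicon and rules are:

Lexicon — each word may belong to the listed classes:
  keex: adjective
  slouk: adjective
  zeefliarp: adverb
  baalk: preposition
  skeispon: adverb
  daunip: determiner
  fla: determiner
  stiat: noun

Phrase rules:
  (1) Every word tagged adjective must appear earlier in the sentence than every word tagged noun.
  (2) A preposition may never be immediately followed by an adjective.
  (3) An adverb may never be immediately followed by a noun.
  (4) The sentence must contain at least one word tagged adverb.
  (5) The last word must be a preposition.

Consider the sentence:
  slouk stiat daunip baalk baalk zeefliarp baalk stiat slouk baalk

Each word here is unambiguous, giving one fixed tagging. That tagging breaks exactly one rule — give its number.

Fixed tagging: adjective noun determiner preposition preposition adverb preposition noun adjective preposition.
Checking each rule: R1 fail, R2 pass, R3 pass, R4 pass, R5 pass.
Only rule 1 fails.

1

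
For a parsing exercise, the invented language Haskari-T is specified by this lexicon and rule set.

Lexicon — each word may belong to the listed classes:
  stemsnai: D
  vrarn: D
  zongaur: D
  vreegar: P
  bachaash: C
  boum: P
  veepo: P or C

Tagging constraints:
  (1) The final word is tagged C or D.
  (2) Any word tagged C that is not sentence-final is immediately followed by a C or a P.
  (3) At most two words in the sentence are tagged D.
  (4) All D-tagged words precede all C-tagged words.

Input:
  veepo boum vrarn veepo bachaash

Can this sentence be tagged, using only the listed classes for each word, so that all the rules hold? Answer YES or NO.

Candidates per position — 1:veepo {P,C}; 2:boum {P}; 3:vrarn {D}; 4:veepo {P,C}; 5:bachaash {C}.
One satisfying assignment: P P D P C.
Rule-by-rule: rule 1 satisfied; rule 2 satisfied; rule 3 satisfied; rule 4 satisfied.

YES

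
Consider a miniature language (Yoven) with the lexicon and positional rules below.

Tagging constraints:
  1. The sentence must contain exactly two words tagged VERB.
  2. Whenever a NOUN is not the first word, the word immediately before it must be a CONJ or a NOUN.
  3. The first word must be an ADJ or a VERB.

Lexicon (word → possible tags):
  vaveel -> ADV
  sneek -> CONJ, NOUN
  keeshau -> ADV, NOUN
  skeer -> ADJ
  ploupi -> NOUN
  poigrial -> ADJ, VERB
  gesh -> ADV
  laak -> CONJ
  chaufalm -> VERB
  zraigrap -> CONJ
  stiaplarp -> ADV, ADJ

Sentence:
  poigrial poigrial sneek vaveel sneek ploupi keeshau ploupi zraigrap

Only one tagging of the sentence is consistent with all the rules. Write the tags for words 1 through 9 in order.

Candidates per position — 1:poigrial {ADJ,VERB}; 2:poigrial {ADJ,VERB}; 3:sneek {CONJ,NOUN}; 4:vaveel {ADV}; 5:sneek {CONJ,NOUN}; 6:ploupi {NOUN}; 7:keeshau {ADV,NOUN}; 8:ploupi {NOUN}; 9:zraigrap {CONJ}.
Position 1: tagging it ADJ would leave rule 1 unsatisfiable, so it must be VERB.
Position 2: tagging it ADJ would leave rule 1 unsatisfiable, so it must be VERB.
Position 3: tagging it NOUN would leave rule 2 unsatisfiable, so it must be CONJ.
Position 5: tagging it NOUN would leave rule 2 unsatisfiable, so it must be CONJ.
Position 7: tagging it ADV would leave rule 2 unsatisfiable, so it must be NOUN.
The unique satisfying tagging is: VERB VERB CONJ ADV CONJ NOUN NOUN NOUN CONJ.
Checking: rule 1 ok; rule 2 ok; rule 3 ok.

VERB VERB CONJ ADV CONJ NOUN NOUN NOUN CONJ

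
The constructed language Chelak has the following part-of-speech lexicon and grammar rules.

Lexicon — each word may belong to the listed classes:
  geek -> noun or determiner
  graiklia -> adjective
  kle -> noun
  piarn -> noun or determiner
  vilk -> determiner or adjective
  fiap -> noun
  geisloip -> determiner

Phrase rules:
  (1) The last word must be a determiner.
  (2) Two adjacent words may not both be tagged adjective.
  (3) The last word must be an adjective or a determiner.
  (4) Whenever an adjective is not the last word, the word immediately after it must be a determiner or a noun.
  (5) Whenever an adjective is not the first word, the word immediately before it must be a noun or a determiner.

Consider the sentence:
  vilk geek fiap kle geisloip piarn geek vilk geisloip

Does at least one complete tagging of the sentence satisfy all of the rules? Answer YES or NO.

Candidates per position — 1:vilk {determiner,adjective}; 2:geek {noun,determiner}; 3:fiap {noun}; 4:kle {noun}; 5:geisloip {determiner}; 6:piarn {noun,determiner}; 7:geek {noun,determiner}; 8:vilk {determiner,adjective}; 9:geisloip {determiner}.
One satisfying assignment: determiner noun noun noun determiner determiner determiner adjective determiner.
Rule-by-rule: rule 1 ✓; rule 2 ✓; rule 3 ✓; rule 4 ✓; rule 5 ✓.

YES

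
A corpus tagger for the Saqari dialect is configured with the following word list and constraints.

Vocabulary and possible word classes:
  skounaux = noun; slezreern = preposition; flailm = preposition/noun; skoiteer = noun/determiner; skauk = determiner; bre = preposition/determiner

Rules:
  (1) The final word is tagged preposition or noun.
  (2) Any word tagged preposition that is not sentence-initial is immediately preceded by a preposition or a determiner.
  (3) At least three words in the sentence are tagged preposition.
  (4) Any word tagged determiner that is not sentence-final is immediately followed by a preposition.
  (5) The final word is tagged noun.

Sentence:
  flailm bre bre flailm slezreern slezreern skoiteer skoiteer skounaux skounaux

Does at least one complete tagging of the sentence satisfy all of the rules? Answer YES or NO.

YES

Candidates per position — 1:flailm {preposition,noun}; 2:bre {preposition,determiner}; 3:bre {preposition,determiner}; 4:flailm {preposition,noun}; 5:slezreern {preposition}; 6:slezreern {preposition}; 7:skoiteer {noun,determiner}; 8:skoiteer {noun,determiner}; 9:skounaux {noun}; 10:skounaux {noun}.
One satisfying assignment: noun determiner preposition preposition preposition preposition noun noun noun noun.
Check: rule 1 holds; rule 2 holds; rule 3 holds; rule 4 holds; rule 5 holds.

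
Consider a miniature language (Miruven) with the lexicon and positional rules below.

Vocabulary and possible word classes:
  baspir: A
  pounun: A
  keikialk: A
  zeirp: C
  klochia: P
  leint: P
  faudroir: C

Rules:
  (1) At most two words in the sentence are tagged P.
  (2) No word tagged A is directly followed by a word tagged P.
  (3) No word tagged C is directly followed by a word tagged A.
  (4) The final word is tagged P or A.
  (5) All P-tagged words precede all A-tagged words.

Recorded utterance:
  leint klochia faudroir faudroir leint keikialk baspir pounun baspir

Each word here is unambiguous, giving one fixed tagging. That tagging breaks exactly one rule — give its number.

Fixed tagging: P P C C P A A A A.
Checking each rule: R1 ✗, R2 ✓, R3 ✓, R4 ✓, R5 ✓.
Only rule 1 fails.

1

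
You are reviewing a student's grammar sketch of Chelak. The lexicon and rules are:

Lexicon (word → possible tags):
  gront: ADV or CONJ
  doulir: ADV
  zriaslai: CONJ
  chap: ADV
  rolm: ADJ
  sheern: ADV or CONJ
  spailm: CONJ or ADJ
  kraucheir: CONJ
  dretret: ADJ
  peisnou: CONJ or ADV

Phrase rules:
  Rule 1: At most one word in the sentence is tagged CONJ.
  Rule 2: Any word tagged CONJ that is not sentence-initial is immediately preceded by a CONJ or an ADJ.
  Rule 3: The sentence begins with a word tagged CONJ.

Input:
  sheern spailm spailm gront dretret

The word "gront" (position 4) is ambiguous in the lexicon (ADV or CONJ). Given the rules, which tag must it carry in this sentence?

Candidates per position — 1:sheern {ADV,CONJ}; 2:spailm {CONJ,ADJ}; 3:spailm {CONJ,ADJ}; 4:gront {ADV,CONJ}; 5:dretret {ADJ}.
If word 1 were ADV, no tagging could satisfy rule 3; so word 1 is CONJ.
If word 2 were CONJ, no tagging could satisfy rule 1; so word 2 is ADJ.
If word 3 were CONJ, no tagging could satisfy rule 1; so word 3 is ADJ.
If word 4 were CONJ, no tagging could satisfy rule 1; so word 4 is ADV.
The only consistent sequence is: CONJ ADJ ADJ ADV ADJ.
Check: rule 1 ok; rule 2 ok; rule 3 ok.

ADV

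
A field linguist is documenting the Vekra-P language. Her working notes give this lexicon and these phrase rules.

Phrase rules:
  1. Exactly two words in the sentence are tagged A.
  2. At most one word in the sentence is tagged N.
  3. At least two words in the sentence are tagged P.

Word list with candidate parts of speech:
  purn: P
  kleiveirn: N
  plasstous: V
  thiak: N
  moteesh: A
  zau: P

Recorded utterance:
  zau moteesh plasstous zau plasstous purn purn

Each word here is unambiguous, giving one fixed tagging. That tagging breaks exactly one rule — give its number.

Fixed tagging: P A V P V P P.
Rule check: R1 fails, R2 ok, R3 ok.
Only rule 1 fails.

1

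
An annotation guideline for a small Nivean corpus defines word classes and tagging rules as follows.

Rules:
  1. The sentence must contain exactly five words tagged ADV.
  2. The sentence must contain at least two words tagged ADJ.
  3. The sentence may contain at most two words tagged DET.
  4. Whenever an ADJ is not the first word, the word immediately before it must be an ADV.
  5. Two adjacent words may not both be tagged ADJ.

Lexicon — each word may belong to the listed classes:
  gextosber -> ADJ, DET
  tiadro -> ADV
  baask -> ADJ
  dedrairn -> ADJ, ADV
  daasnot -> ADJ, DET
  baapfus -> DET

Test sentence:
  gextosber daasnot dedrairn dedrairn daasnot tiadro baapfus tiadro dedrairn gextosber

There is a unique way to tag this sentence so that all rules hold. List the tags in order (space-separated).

Candidates per position — 1:gextosber {ADJ,DET}; 2:daasnot {ADJ,DET}; 3:dedrairn {ADJ,ADV}; 4:dedrairn {ADJ,ADV}; 5:daasnot {ADJ,DET}; 6:tiadro {ADV}; 7:baapfus {DET}; 8:tiadro {ADV}; 9:dedrairn {ADJ,ADV}; 10:gextosber {ADJ,DET}.
Position 2: tagging it ADJ would leave rule 4 unsatisfiable, so it must be DET.
Position 3: tagging it ADJ would leave rule 1 unsatisfiable, so it must be ADV.
Position 4: tagging it ADJ would leave rule 1 unsatisfiable, so it must be ADV.
Position 5: tagging it DET would leave rule 3 unsatisfiable, so it must be ADJ.
Position 9: tagging it ADJ would leave rule 1 unsatisfiable, so it must be ADV.
Position 10: tagging it DET would leave rule 3 unsatisfiable, so it must be ADJ.
Position 1: tagging it DET would leave rule 3 unsatisfiable, so it must be ADJ.
That leaves exactly one tagging: ADJ DET ADV ADV ADJ ADV DET ADV ADV ADJ.
Rule-by-rule: rule 1 satisfied; rule 2 satisfied; rule 3 satisfied; rule 4 satisfied; rule 5 satisfied.

ADJ DET ADV ADV ADJ ADV DET ADV ADV ADJ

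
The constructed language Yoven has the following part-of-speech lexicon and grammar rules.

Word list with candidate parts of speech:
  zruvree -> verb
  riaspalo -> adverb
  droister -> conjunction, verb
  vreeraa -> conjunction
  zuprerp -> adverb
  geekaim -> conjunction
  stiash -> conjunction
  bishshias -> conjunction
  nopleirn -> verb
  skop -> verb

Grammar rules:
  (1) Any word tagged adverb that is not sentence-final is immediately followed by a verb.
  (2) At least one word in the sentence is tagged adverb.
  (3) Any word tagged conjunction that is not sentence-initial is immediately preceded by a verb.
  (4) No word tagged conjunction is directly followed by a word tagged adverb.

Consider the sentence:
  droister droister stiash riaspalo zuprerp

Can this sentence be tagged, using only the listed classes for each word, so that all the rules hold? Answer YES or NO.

NO

Candidates per position — 1:droister {conjunction,verb}; 2:droister {conjunction,verb}; 3:stiash {conjunction}; 4:riaspalo {adverb}; 5:zuprerp {adverb}.
Rule 1 cannot be satisfied by any choice of tags from the lexicon.
So there is no consistent tagging.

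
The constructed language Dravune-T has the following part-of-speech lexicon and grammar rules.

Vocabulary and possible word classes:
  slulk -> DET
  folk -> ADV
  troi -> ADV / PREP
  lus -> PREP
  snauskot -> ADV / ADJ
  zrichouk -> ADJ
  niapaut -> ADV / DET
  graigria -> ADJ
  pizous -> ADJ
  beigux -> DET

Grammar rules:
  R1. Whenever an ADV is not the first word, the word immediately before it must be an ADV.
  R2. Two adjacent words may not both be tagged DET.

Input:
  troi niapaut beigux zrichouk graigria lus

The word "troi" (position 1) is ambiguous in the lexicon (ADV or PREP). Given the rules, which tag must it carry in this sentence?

Candidates per position — 1:troi {ADV,PREP}; 2:niapaut {ADV,DET}; 3:beigux {DET}; 4:zrichouk {ADJ}; 5:graigria {ADJ}; 6:lus {PREP}.
Position 2: DET is ruled out by rule 2; that leaves ADV.
Position 1: PREP is ruled out by rule 1; that leaves ADV.
That leaves exactly one tagging: ADV ADV DET ADJ ADJ PREP.
Rule-by-rule: rule 1 ✓; rule 2 ✓.

ADV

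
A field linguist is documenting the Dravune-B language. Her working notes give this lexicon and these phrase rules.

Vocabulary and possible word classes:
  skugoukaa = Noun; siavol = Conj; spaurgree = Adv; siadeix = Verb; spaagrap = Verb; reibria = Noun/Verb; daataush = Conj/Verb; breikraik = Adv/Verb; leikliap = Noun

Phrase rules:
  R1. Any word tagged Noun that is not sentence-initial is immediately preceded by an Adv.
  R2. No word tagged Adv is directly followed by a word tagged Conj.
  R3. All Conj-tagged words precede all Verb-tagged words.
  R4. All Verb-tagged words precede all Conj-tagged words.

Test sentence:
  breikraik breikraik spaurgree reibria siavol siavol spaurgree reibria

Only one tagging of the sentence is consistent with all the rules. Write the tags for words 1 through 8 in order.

Adv Adv Adv Noun Conj Conj Adv Noun

Candidates per position — 1:breikraik {Adv,Verb}; 2:breikraik {Adv,Verb}; 3:spaurgree {Adv}; 4:reibria {Noun,Verb}; 5:siavol {Conj}; 6:siavol {Conj}; 7:spaurgree {Adv}; 8:reibria {Noun,Verb}.
Position 1: tagging it Verb would leave rule 3 unsatisfiable, so it must be Adv.
Position 2: tagging it Verb would leave rule 3 unsatisfiable, so it must be Adv.
Position 4: tagging it Verb would leave rule 3 unsatisfiable, so it must be Noun.
Position 8: tagging it Verb would leave rule 4 unsatisfiable, so it must be Noun.
The only consistent sequence is: Adv Adv Adv Noun Conj Conj Adv Noun.
Verifying each rule — rule 1 ✓; rule 2 ✓; rule 3 ✓; rule 4 ✓.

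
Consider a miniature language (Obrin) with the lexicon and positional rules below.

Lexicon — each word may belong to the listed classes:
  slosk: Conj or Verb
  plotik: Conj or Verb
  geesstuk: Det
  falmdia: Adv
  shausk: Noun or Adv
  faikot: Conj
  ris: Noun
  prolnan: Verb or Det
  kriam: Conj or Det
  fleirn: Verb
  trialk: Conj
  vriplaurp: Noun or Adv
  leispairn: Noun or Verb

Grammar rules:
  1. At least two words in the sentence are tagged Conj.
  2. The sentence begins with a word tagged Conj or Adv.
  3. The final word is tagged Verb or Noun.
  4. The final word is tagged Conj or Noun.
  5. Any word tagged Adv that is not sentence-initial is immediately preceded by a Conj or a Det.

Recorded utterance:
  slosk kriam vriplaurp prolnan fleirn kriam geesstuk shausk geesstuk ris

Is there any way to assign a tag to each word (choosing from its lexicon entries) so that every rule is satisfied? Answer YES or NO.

YES

Candidates per position — 1:slosk {Conj,Verb}; 2:kriam {Conj,Det}; 3:vriplaurp {Noun,Adv}; 4:prolnan {Verb,Det}; 5:fleirn {Verb}; 6:kriam {Conj,Det}; 7:geesstuk {Det}; 8:shausk {Noun,Adv}; 9:geesstuk {Det}; 10:ris {Noun}.
One satisfying assignment: Conj Conj Noun Det Verb Conj Det Adv Det Noun.
Check: rule 1 holds; rule 2 holds; rule 3 holds; rule 4 holds; rule 5 holds.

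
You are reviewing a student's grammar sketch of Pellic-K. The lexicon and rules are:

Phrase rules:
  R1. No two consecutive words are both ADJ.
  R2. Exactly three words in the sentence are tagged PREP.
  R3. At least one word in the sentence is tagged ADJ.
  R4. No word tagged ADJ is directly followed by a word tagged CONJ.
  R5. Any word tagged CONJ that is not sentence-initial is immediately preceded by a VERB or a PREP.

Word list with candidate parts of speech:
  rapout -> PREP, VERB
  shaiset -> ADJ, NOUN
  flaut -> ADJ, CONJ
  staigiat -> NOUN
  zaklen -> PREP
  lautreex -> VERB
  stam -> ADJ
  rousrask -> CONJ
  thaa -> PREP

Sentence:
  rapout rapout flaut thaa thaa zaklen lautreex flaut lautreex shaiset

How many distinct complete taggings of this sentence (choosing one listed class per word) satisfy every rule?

Candidates per position — 1:rapout {PREP,VERB}; 2:rapout {PREP,VERB}; 3:flaut {ADJ,CONJ}; 4:thaa {PREP}; 5:thaa {PREP}; 6:zaklen {PREP}; 7:lautreex {VERB}; 8:flaut {ADJ,CONJ}; 9:lautreex {VERB}; 10:shaiset {ADJ,NOUN}.
There are 32 candidate sequences in total.
Checking each against the rules leaves 7 sequences.
Count = 7.

7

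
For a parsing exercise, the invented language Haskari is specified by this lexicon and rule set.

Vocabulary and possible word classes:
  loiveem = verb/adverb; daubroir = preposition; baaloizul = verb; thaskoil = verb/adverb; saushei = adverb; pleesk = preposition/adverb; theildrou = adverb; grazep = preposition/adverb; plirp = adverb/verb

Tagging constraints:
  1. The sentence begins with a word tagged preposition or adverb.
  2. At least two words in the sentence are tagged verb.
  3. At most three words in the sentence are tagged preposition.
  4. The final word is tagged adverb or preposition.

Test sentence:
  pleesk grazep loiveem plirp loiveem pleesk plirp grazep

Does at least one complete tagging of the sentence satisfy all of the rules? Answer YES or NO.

YES

Candidates per position — 1:pleesk {preposition,adverb}; 2:grazep {preposition,adverb}; 3:loiveem {verb,adverb}; 4:plirp {adverb,verb}; 5:loiveem {verb,adverb}; 6:pleesk {preposition,adverb}; 7:plirp {adverb,verb}; 8:grazep {preposition,adverb}.
One satisfying assignment: adverb preposition verb verb adverb adverb verb preposition.
Check: rule 1 ok; rule 2 ok; rule 3 ok; rule 4 ok.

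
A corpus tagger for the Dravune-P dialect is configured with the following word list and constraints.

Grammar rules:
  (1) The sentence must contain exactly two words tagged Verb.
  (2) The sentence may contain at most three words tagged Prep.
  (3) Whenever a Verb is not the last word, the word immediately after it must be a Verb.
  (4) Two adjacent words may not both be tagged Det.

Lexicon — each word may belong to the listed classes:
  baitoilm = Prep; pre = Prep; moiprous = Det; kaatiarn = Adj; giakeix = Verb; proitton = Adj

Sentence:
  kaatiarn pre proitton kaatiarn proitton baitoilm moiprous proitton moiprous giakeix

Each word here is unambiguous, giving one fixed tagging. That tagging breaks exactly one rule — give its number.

Fixed tagging: Adj Prep Adj Adj Adj Prep Det Adj Det Verb.
Rule check: R1 fails, R2 ok, R3 ok, R4 ok.
Only rule 1 fails.

1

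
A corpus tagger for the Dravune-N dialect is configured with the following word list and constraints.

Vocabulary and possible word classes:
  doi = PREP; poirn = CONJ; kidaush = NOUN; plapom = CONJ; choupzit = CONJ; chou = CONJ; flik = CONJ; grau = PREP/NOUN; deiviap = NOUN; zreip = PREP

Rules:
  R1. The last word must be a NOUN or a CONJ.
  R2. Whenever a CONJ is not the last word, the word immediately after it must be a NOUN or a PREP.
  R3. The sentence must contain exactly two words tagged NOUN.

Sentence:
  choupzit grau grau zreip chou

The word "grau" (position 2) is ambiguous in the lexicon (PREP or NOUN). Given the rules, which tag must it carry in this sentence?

Candidates per position — 1:choupzit {CONJ}; 2:grau {PREP,NOUN}; 3:grau {PREP,NOUN}; 4:zreip {PREP}; 5:chou {CONJ}.
At position 2, choosing PREP makes rule 3 impossible to satisfy; hence NOUN.
At position 3, choosing PREP makes rule 3 impossible to satisfy; hence NOUN.
The unique satisfying tagging is: CONJ NOUN NOUN PREP CONJ.
Verifying each rule — rule 1 satisfied; rule 2 satisfied; rule 3 satisfied.

NOUN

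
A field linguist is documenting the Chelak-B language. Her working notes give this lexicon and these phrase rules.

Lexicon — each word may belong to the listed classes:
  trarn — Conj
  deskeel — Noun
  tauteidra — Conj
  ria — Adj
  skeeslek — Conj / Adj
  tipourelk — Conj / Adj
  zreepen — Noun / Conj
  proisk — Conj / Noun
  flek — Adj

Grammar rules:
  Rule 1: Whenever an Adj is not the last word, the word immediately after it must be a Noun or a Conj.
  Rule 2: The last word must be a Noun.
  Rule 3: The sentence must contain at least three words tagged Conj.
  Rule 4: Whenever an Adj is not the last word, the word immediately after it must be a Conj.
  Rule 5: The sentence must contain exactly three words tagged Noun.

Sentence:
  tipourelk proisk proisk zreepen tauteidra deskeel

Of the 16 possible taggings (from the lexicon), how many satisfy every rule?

3

Candidates per position — 1:tipourelk {Conj,Adj}; 2:proisk {Conj,Noun}; 3:proisk {Conj,Noun}; 4:zreepen {Noun,Conj}; 5:tauteidra {Conj}; 6:deskeel {Noun}.
There are 16 candidate sequences in total.
The sequences that satisfy every rule: Conj Conj Noun Noun Conj Noun; Conj Noun Conj Noun Conj Noun; Conj Noun Noun Conj Conj Noun.
Count = 3.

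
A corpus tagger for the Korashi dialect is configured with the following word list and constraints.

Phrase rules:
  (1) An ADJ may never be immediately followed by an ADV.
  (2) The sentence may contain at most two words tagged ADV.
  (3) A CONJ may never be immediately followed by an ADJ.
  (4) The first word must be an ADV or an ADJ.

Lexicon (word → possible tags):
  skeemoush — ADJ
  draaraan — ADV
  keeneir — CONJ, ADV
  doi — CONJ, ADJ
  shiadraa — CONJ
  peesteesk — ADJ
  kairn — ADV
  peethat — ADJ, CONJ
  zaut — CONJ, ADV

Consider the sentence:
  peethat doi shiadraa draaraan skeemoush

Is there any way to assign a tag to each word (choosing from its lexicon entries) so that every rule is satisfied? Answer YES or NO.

YES

Candidates per position — 1:peethat {ADJ,CONJ}; 2:doi {CONJ,ADJ}; 3:shiadraa {CONJ}; 4:draaraan {ADV}; 5:skeemoush {ADJ}.
One satisfying assignment: ADJ ADJ CONJ ADV ADJ.
Check: rule 1 ✓; rule 2 ✓; rule 3 ✓; rule 4 ✓.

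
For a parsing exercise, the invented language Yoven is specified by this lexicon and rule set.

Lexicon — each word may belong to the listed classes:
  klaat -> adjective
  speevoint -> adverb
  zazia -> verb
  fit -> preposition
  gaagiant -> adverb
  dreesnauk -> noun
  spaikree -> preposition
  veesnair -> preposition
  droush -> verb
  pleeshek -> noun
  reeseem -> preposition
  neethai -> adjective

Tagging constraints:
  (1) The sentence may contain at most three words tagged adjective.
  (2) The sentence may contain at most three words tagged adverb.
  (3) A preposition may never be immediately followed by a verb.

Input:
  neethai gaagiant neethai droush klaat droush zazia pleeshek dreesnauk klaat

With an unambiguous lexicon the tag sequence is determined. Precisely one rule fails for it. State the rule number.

1

Fixed tagging: adjective adverb adjective verb adjective verb verb noun noun adjective.
Rule check: R1 fail, R2 pass, R3 pass.
Only rule 1 fails.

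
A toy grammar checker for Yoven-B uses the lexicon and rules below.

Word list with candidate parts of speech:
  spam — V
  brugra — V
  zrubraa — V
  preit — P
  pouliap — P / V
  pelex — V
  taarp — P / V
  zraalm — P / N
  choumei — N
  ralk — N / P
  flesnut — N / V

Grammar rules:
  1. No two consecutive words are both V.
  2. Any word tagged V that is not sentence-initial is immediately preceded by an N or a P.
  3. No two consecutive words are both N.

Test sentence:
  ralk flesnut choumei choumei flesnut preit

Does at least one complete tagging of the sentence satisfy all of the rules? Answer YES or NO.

NO

Candidates per position — 1:ralk {N,P}; 2:flesnut {N,V}; 3:choumei {N}; 4:choumei {N}; 5:flesnut {N,V}; 6:preit {P}.
Rule 3 cannot be satisfied by any choice of tags from the lexicon.
So there is no consistent tagging.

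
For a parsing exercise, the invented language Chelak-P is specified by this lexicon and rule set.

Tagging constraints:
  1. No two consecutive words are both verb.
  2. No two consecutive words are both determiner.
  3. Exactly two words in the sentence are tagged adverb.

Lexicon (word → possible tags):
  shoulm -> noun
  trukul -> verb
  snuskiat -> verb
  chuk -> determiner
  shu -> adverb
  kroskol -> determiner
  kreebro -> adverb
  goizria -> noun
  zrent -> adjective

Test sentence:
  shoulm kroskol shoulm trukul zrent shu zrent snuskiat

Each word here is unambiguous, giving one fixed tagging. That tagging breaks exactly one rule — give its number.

Fixed tagging: noun determiner noun verb adjective adverb adjective verb.
Checking each rule: R1 pass, R2 pass, R3 fail.
Only rule 3 fails.

3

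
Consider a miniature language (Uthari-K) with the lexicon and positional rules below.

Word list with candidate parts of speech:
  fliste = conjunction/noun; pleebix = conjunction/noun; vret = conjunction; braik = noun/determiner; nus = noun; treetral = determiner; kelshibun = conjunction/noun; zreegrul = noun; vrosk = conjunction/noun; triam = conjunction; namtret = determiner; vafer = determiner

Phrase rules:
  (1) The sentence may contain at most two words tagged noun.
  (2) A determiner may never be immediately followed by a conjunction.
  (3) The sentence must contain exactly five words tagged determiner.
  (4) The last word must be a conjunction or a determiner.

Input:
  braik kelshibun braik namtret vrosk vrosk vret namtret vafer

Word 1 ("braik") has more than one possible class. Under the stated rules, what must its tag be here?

Candidates per position — 1:braik {noun,determiner}; 2:kelshibun {conjunction,noun}; 3:braik {noun,determiner}; 4:namtret {determiner}; 5:vrosk {conjunction,noun}; 6:vrosk {conjunction,noun}; 7:vret {conjunction}; 8:namtret {determiner}; 9:vafer {determiner}.
Word 1 cannot be noun — rule 3 would then fail for every completion. It is determiner.
Word 2 cannot be conjunction — rule 2 would then fail for every completion. It is noun.
Word 3 cannot be noun — rule 3 would then fail for every completion. It is determiner.
Word 5 cannot be conjunction — rule 2 would then fail for every completion. It is noun.
Word 6 cannot be noun — rule 1 would then fail for every completion. It is conjunction.
The only consistent sequence is: determiner noun determiner determiner noun conjunction conjunction determiner determiner.
Verifying each rule — rule 1 holds; rule 2 holds; rule 3 holds; rule 4 holds.

determiner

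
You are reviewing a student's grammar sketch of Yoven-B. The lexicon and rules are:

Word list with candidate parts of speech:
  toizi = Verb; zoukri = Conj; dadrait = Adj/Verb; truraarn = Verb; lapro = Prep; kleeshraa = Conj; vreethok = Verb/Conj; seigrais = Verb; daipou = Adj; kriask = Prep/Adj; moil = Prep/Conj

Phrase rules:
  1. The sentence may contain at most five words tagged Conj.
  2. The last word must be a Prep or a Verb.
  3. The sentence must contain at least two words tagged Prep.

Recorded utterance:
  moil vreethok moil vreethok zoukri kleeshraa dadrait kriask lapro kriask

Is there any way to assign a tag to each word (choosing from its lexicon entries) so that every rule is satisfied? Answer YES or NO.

Candidates per position — 1:moil {Prep,Conj}; 2:vreethok {Verb,Conj}; 3:moil {Prep,Conj}; 4:vreethok {Verb,Conj}; 5:zoukri {Conj}; 6:kleeshraa {Conj}; 7:dadrait {Adj,Verb}; 8:kriask {Prep,Adj}; 9:lapro {Prep}; 10:kriask {Prep,Adj}.
One satisfying assignment: Prep Verb Prep Verb Conj Conj Adj Adj Prep Prep.
Verifying each rule — rule 1 satisfied; rule 2 satisfied; rule 3 satisfied.

YES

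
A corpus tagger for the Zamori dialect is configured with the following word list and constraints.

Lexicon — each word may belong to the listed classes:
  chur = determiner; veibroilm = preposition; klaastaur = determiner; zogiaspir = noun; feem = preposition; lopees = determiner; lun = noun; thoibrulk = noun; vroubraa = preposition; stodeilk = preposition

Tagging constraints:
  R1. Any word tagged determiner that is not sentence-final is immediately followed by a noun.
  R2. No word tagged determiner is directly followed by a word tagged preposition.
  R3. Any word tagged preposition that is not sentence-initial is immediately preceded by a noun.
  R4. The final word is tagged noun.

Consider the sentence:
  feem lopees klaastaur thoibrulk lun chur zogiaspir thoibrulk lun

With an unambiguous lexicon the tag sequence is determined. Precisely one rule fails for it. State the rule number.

Fixed tagging: preposition determiner determiner noun noun determiner noun noun noun.
Checking each rule: R1 violated, R2 holds, R3 holds, R4 holds.
Only rule 1 fails.

1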